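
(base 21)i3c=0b1111101001101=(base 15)2593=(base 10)8013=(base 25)ckd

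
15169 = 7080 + 8089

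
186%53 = 27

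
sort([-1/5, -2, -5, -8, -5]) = [-8, -5, -5, -2, -1/5]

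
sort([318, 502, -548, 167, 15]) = [-548, 15, 167, 318, 502]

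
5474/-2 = -2737 = -2737.00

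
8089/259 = 31 + 60/259 ≈ 31.23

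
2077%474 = 181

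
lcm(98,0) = 0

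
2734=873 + 1861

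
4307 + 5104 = 9411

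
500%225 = 50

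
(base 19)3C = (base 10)69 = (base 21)36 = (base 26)2H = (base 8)105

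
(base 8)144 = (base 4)1210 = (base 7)202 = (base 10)100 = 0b1100100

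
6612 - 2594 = 4018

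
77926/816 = 38963/408 ≈ 95.50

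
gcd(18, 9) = 9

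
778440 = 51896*15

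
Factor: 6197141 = 773^1*8017^1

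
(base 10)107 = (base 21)52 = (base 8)153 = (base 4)1223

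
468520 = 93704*5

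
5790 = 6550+-760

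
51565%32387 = 19178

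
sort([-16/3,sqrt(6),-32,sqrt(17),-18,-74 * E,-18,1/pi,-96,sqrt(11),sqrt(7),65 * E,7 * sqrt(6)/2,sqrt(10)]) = [-74 * E,-96,-32,-18,-18,-16/3,1/pi,sqrt(6),sqrt(7),sqrt(10),sqrt(11),sqrt(17),7 * sqrt(6)/2,65 * E]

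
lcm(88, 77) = 616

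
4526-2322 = 2204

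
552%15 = 12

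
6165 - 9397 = -3232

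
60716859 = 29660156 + 31056703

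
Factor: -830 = -1*2^1*5^1*83^1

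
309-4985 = -4676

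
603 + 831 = 1434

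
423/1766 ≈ 0.240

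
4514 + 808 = 5322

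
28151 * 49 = 1379399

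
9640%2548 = 1996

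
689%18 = 5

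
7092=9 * 788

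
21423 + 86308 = 107731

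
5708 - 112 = 5596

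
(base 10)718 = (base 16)2ce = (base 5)10333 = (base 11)5a3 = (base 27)qg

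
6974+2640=9614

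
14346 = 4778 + 9568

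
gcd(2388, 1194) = 1194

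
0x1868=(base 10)6248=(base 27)8fb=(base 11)4770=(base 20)fc8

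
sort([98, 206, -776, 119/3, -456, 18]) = [-776, -456, 18, 119/3, 98, 206]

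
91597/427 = 214 + 219/427 ≈ 214.51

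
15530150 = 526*29525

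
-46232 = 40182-86414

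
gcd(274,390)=2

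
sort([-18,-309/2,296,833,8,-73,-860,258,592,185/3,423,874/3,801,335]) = [-860,-309/2,-73,-18,8,185/3,258,874/3,296,335,423,592,801,833]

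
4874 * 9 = 43866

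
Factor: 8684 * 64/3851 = 2^8 * 13^1 * 167^1 * 3851^(-1) = 555776/3851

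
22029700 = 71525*308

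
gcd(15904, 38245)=1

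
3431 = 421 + 3010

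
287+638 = 925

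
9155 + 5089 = 14244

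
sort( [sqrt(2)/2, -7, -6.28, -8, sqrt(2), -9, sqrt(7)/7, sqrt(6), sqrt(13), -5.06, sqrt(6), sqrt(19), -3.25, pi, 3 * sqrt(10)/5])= [-9, -8, -7, -6.28, -5.06, -3.25, sqrt(7)/7, sqrt(2)/2, sqrt(2), 3 * sqrt(10)/5, sqrt(6), sqrt(6), pi, sqrt(13), sqrt(19)]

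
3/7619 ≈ 0.000394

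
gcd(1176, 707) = 7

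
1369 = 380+989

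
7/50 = 0.14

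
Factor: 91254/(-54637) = -1*2^1*3^1*11^(-1)*67^1*227^1*4967^(-1)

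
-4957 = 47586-52543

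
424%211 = 2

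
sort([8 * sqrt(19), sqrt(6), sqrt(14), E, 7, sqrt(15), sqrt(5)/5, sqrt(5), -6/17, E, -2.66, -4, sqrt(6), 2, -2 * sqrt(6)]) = [-2 * sqrt(6), -4, -2.66, -6/17, sqrt(5)/5, 2, sqrt(5), sqrt(6), sqrt(6), E, E, sqrt(14), sqrt(15), 7, 8 * sqrt(19)]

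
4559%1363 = 470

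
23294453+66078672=89373125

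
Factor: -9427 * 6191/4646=-1 * 2^(-1) * 11^1 * 23^(-1) * 41^1 * 101^(-1) * 151^1 * 857^1=-58362557/4646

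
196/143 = 1+53/143 ≈ 1.37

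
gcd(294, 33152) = 14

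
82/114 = 41/57 ≈ 0.719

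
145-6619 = -6474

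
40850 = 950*43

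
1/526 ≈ 0.00190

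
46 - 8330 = -8284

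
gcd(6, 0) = 6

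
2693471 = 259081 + 2434390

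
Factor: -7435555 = -1*5^1*19^1*23^1*41^1*83^1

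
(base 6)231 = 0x5b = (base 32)2r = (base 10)91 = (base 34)2n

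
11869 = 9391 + 2478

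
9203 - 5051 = 4152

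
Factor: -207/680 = -1 * 2^(-3) * 3^2 * 5^(-1) * 17^(-1) * 23^1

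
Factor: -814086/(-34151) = 2^1*3^2*7^2*37^(-1) = 882/37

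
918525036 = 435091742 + 483433294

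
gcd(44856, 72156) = 84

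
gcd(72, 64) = 8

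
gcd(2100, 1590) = 30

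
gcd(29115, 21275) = 5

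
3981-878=3103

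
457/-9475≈-0.0482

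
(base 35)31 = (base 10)106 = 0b1101010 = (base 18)5g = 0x6a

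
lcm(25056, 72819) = 2330208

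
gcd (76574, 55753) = 1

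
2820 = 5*564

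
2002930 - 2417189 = -414259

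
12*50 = 600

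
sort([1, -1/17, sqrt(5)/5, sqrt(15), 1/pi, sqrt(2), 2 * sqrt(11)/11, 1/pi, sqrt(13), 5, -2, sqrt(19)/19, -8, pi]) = [-8, -2, -1/17, sqrt(19)/19, 1/pi, 1/pi, sqrt(5)/5, 2 * sqrt(11)/11, 1, sqrt(2), pi, sqrt(13), sqrt(15), 5]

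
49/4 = 12 + 1/4 = 12.25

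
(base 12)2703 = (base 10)4467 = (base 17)f7d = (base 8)10563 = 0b1000101110011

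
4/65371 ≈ 0.0000612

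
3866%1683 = 500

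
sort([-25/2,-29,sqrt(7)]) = [-29,-25/2,sqrt(7)]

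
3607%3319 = 288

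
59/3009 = 1/51 ≈ 0.0196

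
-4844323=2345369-7189692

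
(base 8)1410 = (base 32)o8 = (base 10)776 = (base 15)36b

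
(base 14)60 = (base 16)54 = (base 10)84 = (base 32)2k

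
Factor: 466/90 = 3^ (-2) * 5^ (-1) * 233^1 = 233/45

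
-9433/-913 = 10 + 303/913 ≈ 10.33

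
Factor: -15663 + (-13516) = -1 * 29179^1 = -29179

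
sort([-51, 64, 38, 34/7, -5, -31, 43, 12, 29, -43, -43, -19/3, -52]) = [-52, -51, -43, -43, -31, -19/3, -5, 34/7, 12, 29, 38, 43, 64]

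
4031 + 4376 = 8407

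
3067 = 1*3067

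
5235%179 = 44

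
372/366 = 62/61 ≈ 1.02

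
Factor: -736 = -1*2^5*23^1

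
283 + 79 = 362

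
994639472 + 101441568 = 1096081040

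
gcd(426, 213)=213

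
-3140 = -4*785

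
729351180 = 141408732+587942448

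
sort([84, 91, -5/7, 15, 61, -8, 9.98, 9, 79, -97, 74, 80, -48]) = [-97, -48, -8, -5/7, 9, 9.98, 15, 61, 74, 79, 80, 84, 91]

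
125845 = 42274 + 83571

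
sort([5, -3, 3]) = [-3, 3, 5]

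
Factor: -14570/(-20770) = 47^1*67^(-1) = 47/67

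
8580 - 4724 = 3856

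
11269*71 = 800099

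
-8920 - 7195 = -16115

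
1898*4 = 7592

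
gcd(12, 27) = 3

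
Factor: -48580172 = -1 * 2^2 * 12145043^1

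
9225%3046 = 87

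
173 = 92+81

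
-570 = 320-890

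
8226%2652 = 270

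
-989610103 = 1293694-990903797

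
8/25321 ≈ 0.000316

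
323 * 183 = 59109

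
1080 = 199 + 881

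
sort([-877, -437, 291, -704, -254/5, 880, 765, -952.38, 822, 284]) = [-952.38, -877, -704, -437, -254/5, 284, 291, 765, 822, 880]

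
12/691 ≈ 0.0174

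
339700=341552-1852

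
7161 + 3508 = 10669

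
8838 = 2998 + 5840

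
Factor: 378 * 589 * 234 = 2^2 * 3^5 * 7^1 * 13^1 * 19^1 * 31^1 = 52098228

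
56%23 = 10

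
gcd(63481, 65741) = 1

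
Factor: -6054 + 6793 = 739^1 = 739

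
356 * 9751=3471356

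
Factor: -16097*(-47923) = 17^1*2819^1*16097^1 = 771416531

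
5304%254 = 224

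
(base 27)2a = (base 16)40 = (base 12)54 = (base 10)64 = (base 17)3d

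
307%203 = 104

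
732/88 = 183/22≈8.32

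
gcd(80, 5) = 5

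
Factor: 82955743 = 13^1 * 89^1 * 71699^1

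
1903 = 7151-5248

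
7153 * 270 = 1931310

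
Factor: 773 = 773^1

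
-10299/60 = -3433/20 = -171.65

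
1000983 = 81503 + 919480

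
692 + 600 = 1292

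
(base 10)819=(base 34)o3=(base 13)4b0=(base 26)15d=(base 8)1463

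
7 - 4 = 3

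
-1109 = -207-902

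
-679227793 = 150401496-829629289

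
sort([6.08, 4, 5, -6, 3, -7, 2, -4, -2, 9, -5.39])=[-7, -6, -5.39, -4, -2, 2, 3, 4, 5, 6.08, 9]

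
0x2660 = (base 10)9824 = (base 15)2d9e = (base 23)id3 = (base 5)303244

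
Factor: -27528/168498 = -1 * 2^2 * 3^(-1) * 11^(-1) * 23^(-1) * 31^1 = -124/759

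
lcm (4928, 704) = 4928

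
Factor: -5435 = -1*5^1*1087^1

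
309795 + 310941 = 620736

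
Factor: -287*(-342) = 2^1*3^2*7^1*19^1*41^1 = 98154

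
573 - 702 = -129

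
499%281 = 218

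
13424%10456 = 2968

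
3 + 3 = 6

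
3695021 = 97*38093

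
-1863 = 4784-6647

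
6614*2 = 13228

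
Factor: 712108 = 2^2*53^1*3359^1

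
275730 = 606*455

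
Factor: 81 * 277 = 3^4 * 277^1 = 22437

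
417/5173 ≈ 0.0806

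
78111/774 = 8679/86 ≈ 100.92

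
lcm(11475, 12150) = 206550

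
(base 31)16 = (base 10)37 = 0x25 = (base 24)1d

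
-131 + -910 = -1041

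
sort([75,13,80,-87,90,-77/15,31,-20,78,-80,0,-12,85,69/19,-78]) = [-87,-80,-78,-20,-12,-77/15,0,69/19,13,31,75,78,80,85,90]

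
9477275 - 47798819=-38321544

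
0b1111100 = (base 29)48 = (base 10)124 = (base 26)4k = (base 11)103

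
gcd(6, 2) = 2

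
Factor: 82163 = 82163^1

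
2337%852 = 633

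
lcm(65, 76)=4940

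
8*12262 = 98096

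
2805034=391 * 7174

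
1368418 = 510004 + 858414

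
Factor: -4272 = -1 * 2^4 * 3^1 * 89^1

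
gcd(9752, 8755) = 1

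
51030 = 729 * 70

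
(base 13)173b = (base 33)34v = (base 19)99a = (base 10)3430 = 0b110101100110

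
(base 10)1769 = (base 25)2kj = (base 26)2g1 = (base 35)1fj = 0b11011101001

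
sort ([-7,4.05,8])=[-7,4.05,8]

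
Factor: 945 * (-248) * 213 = -1 * 2^3 * 3^4 * 5^1 * 7^1 * 31^1 * 71^1 = -49918680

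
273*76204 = 20803692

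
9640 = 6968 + 2672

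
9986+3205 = 13191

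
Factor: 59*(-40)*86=-1*2^4*5^1*43^1*59^1=-202960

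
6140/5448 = 1+173/1362 ≈ 1.13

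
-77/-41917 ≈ 0.00184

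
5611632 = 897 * 6256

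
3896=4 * 974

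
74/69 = 1+5/69 ≈ 1.07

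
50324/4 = 12581 = 12581.00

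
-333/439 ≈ -0.759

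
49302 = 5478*9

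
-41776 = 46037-87813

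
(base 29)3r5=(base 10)3311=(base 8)6357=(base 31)3dp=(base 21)7ae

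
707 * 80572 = 56964404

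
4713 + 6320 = 11033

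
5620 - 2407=3213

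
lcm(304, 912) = 912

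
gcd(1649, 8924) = 97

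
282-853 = -571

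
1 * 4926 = 4926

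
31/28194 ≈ 0.00110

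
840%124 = 96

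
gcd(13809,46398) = 3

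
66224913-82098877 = -15873964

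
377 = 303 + 74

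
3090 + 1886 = 4976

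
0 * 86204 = 0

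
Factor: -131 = -1 * 131^1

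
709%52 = 33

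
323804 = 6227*52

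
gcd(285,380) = 95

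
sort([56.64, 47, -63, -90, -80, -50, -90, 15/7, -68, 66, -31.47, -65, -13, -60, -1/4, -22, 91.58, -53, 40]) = [-90, -90, -80, -68, -65, -63, -60, -53, -50, -31.47, -22, -13, -1/4, 15/7, 40, 47, 56.64, 66, 91.58]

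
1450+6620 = 8070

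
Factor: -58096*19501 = -1*2^4*3631^1*19501^1 = -1132930096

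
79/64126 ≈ 0.00123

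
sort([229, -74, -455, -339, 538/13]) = [-455, -339, -74, 538/13, 229]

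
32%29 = 3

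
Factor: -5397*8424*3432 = -1*2^6*3^6*7^1*11^1*13^2*257^1 = -156033573696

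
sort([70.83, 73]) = [70.83, 73]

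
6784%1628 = 272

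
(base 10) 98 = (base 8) 142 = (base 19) 53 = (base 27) 3h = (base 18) 58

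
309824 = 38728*8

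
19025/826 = 23 + 27/826 ≈ 23.03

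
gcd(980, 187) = 1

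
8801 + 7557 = 16358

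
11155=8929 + 2226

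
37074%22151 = 14923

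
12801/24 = 4267/8 ≈ 533.38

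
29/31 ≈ 0.935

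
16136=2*8068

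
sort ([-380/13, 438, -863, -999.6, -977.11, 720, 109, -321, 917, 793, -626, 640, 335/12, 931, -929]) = [-999.6, -977.11, -929, -863, -626, -321, -380/13, 335/12, 109, 438, 640, 720, 793, 917, 931]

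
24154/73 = 330 + 64/73 ≈ 330.88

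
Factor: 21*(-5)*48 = -1*2^4*3^2*5^1*7^1 = -5040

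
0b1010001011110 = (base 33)4q0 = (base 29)65n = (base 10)5214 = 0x145e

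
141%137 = 4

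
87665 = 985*89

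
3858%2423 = 1435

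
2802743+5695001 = 8497744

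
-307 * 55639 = -17081173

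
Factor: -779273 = -1 * 11^1 * 70843^1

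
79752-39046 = 40706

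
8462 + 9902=18364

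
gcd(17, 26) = 1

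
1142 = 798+344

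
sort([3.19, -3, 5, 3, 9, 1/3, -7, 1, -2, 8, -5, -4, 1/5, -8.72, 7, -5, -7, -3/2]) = [-8.72, -7, -7, -5, -5, -4, -3, -2, -3/2, 1/5, 1/3, 1, 3, 3.19, 5, 7, 8, 9]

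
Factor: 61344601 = 59^1*73^1*14243^1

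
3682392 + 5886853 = 9569245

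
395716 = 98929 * 4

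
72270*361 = 26089470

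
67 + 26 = 93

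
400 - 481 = -81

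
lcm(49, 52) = 2548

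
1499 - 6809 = -5310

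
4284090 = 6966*615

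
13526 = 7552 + 5974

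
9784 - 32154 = -22370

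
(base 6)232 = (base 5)332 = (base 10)92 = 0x5c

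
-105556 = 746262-851818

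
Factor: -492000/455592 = -1 * 2^2 * 5^3 * 463^(-1) = -500/463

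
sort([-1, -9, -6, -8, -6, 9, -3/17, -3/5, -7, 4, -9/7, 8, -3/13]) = [-9, -8, -7, -6, -6, -9/7, -1, -3/5, -3/13, -3/17, 4, 8, 9]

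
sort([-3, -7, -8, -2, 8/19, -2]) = [-8, -7, -3, -2, -2, 8/19]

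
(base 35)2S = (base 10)98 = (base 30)38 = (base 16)62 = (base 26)3K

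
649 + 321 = 970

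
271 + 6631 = 6902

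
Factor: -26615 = -1*5^1*5323^1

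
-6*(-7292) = 43752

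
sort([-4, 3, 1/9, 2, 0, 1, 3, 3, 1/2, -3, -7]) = [-7, -4, -3, 0, 1/9, 1/2, 1, 2, 3, 3, 3]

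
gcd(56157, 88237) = 1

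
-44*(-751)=33044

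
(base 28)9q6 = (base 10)7790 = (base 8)17156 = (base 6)100022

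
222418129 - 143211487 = 79206642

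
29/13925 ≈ 0.00208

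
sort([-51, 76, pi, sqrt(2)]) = [-51, sqrt(2), pi, 76]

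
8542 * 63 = 538146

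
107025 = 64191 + 42834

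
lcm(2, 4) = 4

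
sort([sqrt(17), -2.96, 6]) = [-2.96, sqrt(17), 6]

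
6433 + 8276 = 14709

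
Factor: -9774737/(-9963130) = 2^(-1)*5^(-1)*7^1*53^1*61^(-1)*16333^(-1)*26347^1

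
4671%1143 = 99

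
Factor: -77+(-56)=-1*7^1*19^1=-133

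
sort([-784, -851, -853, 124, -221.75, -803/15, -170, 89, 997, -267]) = [-853, -851, -784, -267, -221.75, -170, -803/15, 89, 124, 997]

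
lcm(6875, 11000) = 55000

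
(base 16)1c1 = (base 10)449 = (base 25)ho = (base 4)13001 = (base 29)fe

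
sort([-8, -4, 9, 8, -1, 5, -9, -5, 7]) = [-9, -8, -5, -4, -1, 5, 7, 8, 9]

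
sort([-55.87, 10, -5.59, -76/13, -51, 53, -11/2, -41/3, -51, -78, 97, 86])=[-78, -55.87, -51, -51, -41/3, -76/13, -5.59, -11/2, 10, 53, 86, 97]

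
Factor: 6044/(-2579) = -1*2^2*1511^1*2579^(-1)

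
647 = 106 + 541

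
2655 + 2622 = 5277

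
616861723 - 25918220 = 590943503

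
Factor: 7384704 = 2^7*3^1*19231^1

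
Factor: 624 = 2^4*3^1*13^1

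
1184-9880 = -8696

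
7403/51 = 145 + 8/51 ≈ 145.16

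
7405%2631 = 2143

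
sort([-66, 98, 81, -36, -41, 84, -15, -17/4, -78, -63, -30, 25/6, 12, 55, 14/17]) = [-78, -66, -63, -41, -36, -30, -15, -17/4, 14/17, 25/6, 12, 55, 81, 84, 98]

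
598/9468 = 299/4734 ≈ 0.0632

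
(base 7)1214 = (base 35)cw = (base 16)1c4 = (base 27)gk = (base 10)452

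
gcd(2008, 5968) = 8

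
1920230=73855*26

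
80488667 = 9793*8219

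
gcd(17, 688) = 1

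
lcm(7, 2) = 14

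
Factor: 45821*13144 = 2^3*31^1*53^1*45821^1 = 602271224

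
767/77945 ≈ 0.00984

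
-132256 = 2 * (-66128)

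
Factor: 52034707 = 491^1*105977^1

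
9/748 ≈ 0.0120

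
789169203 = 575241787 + 213927416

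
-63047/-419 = 150 + 197/419 ≈ 150.47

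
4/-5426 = -2/2713 ≈ -0.000737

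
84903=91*933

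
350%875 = 350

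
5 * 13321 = 66605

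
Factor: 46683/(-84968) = -1 * 2^(-3) * 3^3 * 7^1 * 43^(-1) = -189/344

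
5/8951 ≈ 0.000559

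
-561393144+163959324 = -397433820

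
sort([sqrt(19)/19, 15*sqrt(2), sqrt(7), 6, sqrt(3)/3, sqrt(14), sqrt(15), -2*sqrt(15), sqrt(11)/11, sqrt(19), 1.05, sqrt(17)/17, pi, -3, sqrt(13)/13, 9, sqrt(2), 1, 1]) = [-2*sqrt(15), -3, sqrt(19)/19, sqrt(17)/17, sqrt(13)/13, sqrt(11)/11, sqrt(3)/3, 1, 1, 1.05, sqrt(2), sqrt(7), pi, sqrt(14), sqrt(15), sqrt(19), 6, 9, 15*sqrt(2)]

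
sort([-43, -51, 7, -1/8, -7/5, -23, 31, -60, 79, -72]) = [-72, -60, -51, -43, -23, -7/5, -1/8, 7, 31, 79]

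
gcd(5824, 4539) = 1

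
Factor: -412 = -1*2^2*103^1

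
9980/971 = 10 + 270/971 ≈ 10.28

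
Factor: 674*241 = 2^1*241^1*337^1 = 162434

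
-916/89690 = -458/44845 ≈ -0.0102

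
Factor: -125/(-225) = 3^(-2)*5^1 = 5/9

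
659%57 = 32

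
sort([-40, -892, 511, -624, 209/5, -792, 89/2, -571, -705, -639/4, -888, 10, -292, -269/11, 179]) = [-892, -888, -792, -705, -624, -571, -292, -639/4, -40, -269/11, 10, 209/5, 89/2, 179, 511]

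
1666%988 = 678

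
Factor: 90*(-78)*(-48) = 2^6*3^4*5^1*13^1 = 336960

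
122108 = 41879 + 80229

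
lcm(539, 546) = 42042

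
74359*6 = 446154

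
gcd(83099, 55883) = 1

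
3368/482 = 6 + 238/241 ≈ 6.99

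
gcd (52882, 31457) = 1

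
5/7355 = 1/1471 ≈ 0.000680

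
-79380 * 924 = -73347120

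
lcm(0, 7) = 0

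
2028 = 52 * 39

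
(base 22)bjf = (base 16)167d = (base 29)6of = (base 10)5757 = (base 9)7806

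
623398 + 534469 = 1157867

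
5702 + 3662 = 9364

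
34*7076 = 240584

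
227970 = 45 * 5066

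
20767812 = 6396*3247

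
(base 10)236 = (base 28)8c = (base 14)12c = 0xec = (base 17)df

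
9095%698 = 21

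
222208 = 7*31744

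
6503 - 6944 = -441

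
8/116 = 2/29≈0.0690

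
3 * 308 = 924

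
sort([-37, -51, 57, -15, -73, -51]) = [-73, -51, -51, -37, -15, 57]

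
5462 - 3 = 5459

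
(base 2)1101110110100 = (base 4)1232310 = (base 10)7092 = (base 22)ee8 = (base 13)32c7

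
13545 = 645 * 21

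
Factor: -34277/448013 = -1*151^1*227^1*448013^(-1)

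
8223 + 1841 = 10064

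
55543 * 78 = 4332354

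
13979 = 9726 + 4253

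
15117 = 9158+5959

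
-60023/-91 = 659 + 54/91 ≈ 659.59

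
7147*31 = 221557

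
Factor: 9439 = 9439^1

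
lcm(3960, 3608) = 162360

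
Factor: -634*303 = -1*2^1*3^1*101^1*317^1 = -192102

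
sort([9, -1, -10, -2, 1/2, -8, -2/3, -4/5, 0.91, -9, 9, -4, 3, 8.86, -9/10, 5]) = [-10, -9, -8, -4, -2, -1, -9/10, -4/5, -2/3, 1/2, 0.91, 3, 5, 8.86, 9, 9]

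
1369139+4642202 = 6011341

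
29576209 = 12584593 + 16991616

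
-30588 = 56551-87139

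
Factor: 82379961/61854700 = 2^(-2)*3^2*5^(-2)*821^1*11149^1*618547^(-1) 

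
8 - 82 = -74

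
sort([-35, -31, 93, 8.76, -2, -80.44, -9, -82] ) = [-82, -80.44, -35, -31, -9, -2, 8.76, 93] 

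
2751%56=7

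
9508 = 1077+8431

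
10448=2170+8278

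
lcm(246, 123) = 246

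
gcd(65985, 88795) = 5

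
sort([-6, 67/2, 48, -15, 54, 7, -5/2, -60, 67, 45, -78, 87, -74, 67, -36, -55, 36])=[-78, -74, -60, -55, -36, -15, -6, -5/2, 7, 67/2, 36, 45, 48, 54, 67, 67, 87]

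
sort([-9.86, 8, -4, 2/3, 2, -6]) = [-9.86, -6, -4, 2/3, 2, 8]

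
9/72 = 1/8 = 0.125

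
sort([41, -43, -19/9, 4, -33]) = [-43, -33, -19/9, 4, 41]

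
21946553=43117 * 509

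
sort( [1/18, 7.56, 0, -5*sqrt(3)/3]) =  [-5*sqrt(3)/3, 0, 1/18, 7.56]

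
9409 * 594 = 5588946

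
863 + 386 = 1249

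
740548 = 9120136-8379588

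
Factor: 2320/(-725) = -1 * 2^4 * 5^(-1) = -16/5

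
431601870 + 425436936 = 857038806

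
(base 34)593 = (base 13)2a05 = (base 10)6089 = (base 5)143324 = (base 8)13711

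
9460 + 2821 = 12281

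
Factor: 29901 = 3^1*9967^1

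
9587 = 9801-214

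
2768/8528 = 173/533≈0.325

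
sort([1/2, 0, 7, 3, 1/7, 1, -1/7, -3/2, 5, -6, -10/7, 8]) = [-6, -3/2, -10/7, -1/7, 0, 1/7, 1/2, 1, 3, 5, 7, 8]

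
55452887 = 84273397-28820510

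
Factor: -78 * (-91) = 2^1 * 3^1 * 7^1 * 13^2 = 7098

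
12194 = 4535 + 7659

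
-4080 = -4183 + 103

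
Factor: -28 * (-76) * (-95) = -1 * 2^4 * 5^1 * 7^1 * 19^2 = -202160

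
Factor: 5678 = 2^1 * 17^1 * 167^1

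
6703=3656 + 3047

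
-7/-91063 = 1/13009 ≈ 0.0000769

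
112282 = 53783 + 58499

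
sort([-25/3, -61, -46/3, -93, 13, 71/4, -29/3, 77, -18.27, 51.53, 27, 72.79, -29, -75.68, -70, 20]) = [-93, -75.68, -70, -61, -29, -18.27, -46/3, -29/3, -25/3, 13, 71/4, 20, 27, 51.53, 72.79, 77]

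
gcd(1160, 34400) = 40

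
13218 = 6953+6265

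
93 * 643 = 59799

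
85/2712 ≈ 0.0313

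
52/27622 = 26/13811 ≈ 0.00188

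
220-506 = -286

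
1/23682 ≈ 0.0000422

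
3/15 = 1/5 = 0.20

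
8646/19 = 455 + 1/19 ≈ 455.05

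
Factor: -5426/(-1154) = 577^(-1)*2713^1 = 2713/577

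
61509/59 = 1042 + 31/59 ≈ 1042.53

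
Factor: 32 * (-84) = -1 * 2^7 * 3^1 * 7^1 = -2688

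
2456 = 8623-6167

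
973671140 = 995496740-21825600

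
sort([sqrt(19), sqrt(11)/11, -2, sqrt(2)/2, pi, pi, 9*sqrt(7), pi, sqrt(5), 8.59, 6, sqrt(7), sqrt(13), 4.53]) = [-2, sqrt(11)/11, sqrt(2)/2, sqrt(5), sqrt(7), pi, pi, pi, sqrt(13), sqrt(19), 4.53, 6, 8.59, 9*sqrt(7)]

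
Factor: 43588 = 2^2*17^1*641^1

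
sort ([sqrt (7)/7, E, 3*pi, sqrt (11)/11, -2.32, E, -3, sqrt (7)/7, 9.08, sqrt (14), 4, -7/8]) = [-3, -2.32, -7/8, sqrt (11)/11, sqrt (7)/7, sqrt (7)/7, E, E, sqrt (14), 4, 9.08, 3*pi]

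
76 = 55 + 21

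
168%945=168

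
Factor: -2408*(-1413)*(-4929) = -1*2^3*3^3*7^1*31^1*43^1*53^1*157^1 = -16770942216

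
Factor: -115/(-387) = 3^(-2) * 5^1 * 23^1 * 43^(-1)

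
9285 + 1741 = 11026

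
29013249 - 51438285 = -22425036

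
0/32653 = 0 = 0.00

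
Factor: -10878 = -1*2^1*3^1*7^2*37^1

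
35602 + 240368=275970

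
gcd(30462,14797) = 1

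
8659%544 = 499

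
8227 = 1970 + 6257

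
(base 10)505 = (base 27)ij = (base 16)1f9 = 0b111111001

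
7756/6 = 3878/3 ≈ 1292.67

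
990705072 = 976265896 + 14439176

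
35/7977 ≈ 0.00439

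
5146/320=2573/160 ≈ 16.08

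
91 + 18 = 109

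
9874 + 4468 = 14342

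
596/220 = 149/55 ≈ 2.71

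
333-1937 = -1604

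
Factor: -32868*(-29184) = 2^11*3^3*11^1*19^1*83^1 = 959219712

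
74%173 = 74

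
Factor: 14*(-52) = -1*2^3*7^1*13^1 = -728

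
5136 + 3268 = 8404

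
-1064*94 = -100016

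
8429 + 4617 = 13046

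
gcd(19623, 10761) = 633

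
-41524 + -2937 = -44461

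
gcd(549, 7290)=9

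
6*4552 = 27312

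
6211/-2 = -3105-1/2 = -3105.50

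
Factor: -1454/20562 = -1*3^(-1)*23^(-1)*149^(-1)*727^1 = -727/10281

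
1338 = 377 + 961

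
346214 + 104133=450347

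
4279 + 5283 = 9562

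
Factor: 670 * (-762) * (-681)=2^2 * 3^2 * 5^1 * 67^1 * 127^1 * 227^1=347677740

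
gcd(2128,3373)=1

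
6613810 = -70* (-94483)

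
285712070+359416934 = 645129004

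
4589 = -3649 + 8238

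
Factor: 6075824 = 2^4*499^1*761^1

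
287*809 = 232183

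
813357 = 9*90373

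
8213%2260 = 1433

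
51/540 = 17/180 ≈ 0.0944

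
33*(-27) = -891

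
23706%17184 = 6522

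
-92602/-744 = 124 + 173/372 ≈ 124.47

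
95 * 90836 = 8629420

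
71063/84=845 + 83/84 ≈ 845.99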